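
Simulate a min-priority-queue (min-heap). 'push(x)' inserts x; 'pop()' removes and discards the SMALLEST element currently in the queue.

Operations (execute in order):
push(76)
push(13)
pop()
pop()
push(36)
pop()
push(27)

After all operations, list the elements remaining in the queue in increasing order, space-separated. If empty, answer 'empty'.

push(76): heap contents = [76]
push(13): heap contents = [13, 76]
pop() → 13: heap contents = [76]
pop() → 76: heap contents = []
push(36): heap contents = [36]
pop() → 36: heap contents = []
push(27): heap contents = [27]

Answer: 27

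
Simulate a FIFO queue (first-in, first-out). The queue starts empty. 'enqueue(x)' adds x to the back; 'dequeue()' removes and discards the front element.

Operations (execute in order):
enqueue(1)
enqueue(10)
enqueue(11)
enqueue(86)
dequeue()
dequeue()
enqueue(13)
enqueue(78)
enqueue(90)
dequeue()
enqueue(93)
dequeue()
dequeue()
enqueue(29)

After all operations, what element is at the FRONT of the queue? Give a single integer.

Answer: 78

Derivation:
enqueue(1): queue = [1]
enqueue(10): queue = [1, 10]
enqueue(11): queue = [1, 10, 11]
enqueue(86): queue = [1, 10, 11, 86]
dequeue(): queue = [10, 11, 86]
dequeue(): queue = [11, 86]
enqueue(13): queue = [11, 86, 13]
enqueue(78): queue = [11, 86, 13, 78]
enqueue(90): queue = [11, 86, 13, 78, 90]
dequeue(): queue = [86, 13, 78, 90]
enqueue(93): queue = [86, 13, 78, 90, 93]
dequeue(): queue = [13, 78, 90, 93]
dequeue(): queue = [78, 90, 93]
enqueue(29): queue = [78, 90, 93, 29]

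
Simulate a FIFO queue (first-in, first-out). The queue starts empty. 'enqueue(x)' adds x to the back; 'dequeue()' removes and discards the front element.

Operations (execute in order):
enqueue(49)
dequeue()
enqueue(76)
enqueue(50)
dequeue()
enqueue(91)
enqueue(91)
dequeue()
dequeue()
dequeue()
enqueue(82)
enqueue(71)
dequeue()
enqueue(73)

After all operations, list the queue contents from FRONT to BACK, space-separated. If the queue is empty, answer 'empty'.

Answer: 71 73

Derivation:
enqueue(49): [49]
dequeue(): []
enqueue(76): [76]
enqueue(50): [76, 50]
dequeue(): [50]
enqueue(91): [50, 91]
enqueue(91): [50, 91, 91]
dequeue(): [91, 91]
dequeue(): [91]
dequeue(): []
enqueue(82): [82]
enqueue(71): [82, 71]
dequeue(): [71]
enqueue(73): [71, 73]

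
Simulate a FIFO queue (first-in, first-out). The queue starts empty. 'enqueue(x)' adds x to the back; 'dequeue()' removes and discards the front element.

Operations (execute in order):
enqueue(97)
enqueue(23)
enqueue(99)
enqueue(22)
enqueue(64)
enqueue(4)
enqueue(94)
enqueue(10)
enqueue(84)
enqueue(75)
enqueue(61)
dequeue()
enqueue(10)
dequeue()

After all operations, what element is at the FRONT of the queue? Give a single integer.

Answer: 99

Derivation:
enqueue(97): queue = [97]
enqueue(23): queue = [97, 23]
enqueue(99): queue = [97, 23, 99]
enqueue(22): queue = [97, 23, 99, 22]
enqueue(64): queue = [97, 23, 99, 22, 64]
enqueue(4): queue = [97, 23, 99, 22, 64, 4]
enqueue(94): queue = [97, 23, 99, 22, 64, 4, 94]
enqueue(10): queue = [97, 23, 99, 22, 64, 4, 94, 10]
enqueue(84): queue = [97, 23, 99, 22, 64, 4, 94, 10, 84]
enqueue(75): queue = [97, 23, 99, 22, 64, 4, 94, 10, 84, 75]
enqueue(61): queue = [97, 23, 99, 22, 64, 4, 94, 10, 84, 75, 61]
dequeue(): queue = [23, 99, 22, 64, 4, 94, 10, 84, 75, 61]
enqueue(10): queue = [23, 99, 22, 64, 4, 94, 10, 84, 75, 61, 10]
dequeue(): queue = [99, 22, 64, 4, 94, 10, 84, 75, 61, 10]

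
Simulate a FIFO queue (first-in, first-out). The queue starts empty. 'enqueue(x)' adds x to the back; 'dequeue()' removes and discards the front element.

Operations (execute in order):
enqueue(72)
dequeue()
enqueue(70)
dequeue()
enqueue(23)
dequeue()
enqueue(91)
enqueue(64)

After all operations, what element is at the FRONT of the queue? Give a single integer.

Answer: 91

Derivation:
enqueue(72): queue = [72]
dequeue(): queue = []
enqueue(70): queue = [70]
dequeue(): queue = []
enqueue(23): queue = [23]
dequeue(): queue = []
enqueue(91): queue = [91]
enqueue(64): queue = [91, 64]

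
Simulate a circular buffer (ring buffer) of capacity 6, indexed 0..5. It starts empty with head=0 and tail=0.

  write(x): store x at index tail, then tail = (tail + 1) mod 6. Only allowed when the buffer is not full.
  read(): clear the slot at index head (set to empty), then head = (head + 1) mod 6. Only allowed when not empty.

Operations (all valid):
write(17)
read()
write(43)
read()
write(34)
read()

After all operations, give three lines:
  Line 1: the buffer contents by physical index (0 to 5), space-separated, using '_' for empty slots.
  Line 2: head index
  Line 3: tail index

write(17): buf=[17 _ _ _ _ _], head=0, tail=1, size=1
read(): buf=[_ _ _ _ _ _], head=1, tail=1, size=0
write(43): buf=[_ 43 _ _ _ _], head=1, tail=2, size=1
read(): buf=[_ _ _ _ _ _], head=2, tail=2, size=0
write(34): buf=[_ _ 34 _ _ _], head=2, tail=3, size=1
read(): buf=[_ _ _ _ _ _], head=3, tail=3, size=0

Answer: _ _ _ _ _ _
3
3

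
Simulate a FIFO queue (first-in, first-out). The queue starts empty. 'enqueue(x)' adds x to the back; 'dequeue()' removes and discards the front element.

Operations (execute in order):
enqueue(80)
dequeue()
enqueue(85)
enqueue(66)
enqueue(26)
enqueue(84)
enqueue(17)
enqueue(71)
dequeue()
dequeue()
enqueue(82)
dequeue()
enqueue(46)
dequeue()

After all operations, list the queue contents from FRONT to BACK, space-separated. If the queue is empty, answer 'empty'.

enqueue(80): [80]
dequeue(): []
enqueue(85): [85]
enqueue(66): [85, 66]
enqueue(26): [85, 66, 26]
enqueue(84): [85, 66, 26, 84]
enqueue(17): [85, 66, 26, 84, 17]
enqueue(71): [85, 66, 26, 84, 17, 71]
dequeue(): [66, 26, 84, 17, 71]
dequeue(): [26, 84, 17, 71]
enqueue(82): [26, 84, 17, 71, 82]
dequeue(): [84, 17, 71, 82]
enqueue(46): [84, 17, 71, 82, 46]
dequeue(): [17, 71, 82, 46]

Answer: 17 71 82 46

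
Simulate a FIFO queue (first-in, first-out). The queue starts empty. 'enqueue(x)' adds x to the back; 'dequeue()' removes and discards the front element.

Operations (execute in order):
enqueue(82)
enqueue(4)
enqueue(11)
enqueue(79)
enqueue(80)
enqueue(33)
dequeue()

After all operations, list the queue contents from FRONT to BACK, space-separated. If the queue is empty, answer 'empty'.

Answer: 4 11 79 80 33

Derivation:
enqueue(82): [82]
enqueue(4): [82, 4]
enqueue(11): [82, 4, 11]
enqueue(79): [82, 4, 11, 79]
enqueue(80): [82, 4, 11, 79, 80]
enqueue(33): [82, 4, 11, 79, 80, 33]
dequeue(): [4, 11, 79, 80, 33]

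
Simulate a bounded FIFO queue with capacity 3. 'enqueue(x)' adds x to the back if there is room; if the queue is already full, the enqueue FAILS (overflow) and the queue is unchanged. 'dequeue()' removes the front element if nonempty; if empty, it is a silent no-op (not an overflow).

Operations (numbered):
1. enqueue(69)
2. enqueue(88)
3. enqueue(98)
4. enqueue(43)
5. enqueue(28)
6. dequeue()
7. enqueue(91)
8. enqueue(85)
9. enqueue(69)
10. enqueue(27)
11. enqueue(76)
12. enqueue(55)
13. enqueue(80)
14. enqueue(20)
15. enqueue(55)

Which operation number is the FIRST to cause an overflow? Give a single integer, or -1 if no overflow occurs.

Answer: 4

Derivation:
1. enqueue(69): size=1
2. enqueue(88): size=2
3. enqueue(98): size=3
4. enqueue(43): size=3=cap → OVERFLOW (fail)
5. enqueue(28): size=3=cap → OVERFLOW (fail)
6. dequeue(): size=2
7. enqueue(91): size=3
8. enqueue(85): size=3=cap → OVERFLOW (fail)
9. enqueue(69): size=3=cap → OVERFLOW (fail)
10. enqueue(27): size=3=cap → OVERFLOW (fail)
11. enqueue(76): size=3=cap → OVERFLOW (fail)
12. enqueue(55): size=3=cap → OVERFLOW (fail)
13. enqueue(80): size=3=cap → OVERFLOW (fail)
14. enqueue(20): size=3=cap → OVERFLOW (fail)
15. enqueue(55): size=3=cap → OVERFLOW (fail)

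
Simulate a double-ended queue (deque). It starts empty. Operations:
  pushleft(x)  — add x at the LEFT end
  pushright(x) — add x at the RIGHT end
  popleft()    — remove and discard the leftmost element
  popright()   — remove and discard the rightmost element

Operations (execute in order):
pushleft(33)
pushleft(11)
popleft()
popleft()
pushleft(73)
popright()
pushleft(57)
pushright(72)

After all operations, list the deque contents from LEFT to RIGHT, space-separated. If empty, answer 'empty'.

Answer: 57 72

Derivation:
pushleft(33): [33]
pushleft(11): [11, 33]
popleft(): [33]
popleft(): []
pushleft(73): [73]
popright(): []
pushleft(57): [57]
pushright(72): [57, 72]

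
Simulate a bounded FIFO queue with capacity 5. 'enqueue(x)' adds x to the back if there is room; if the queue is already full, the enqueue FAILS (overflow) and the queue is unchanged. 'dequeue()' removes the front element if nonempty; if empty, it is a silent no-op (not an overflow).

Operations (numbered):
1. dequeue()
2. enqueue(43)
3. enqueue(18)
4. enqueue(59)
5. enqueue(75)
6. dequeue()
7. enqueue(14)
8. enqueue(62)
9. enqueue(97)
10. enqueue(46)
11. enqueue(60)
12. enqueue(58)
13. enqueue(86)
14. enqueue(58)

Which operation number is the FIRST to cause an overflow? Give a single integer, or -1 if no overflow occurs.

1. dequeue(): empty, no-op, size=0
2. enqueue(43): size=1
3. enqueue(18): size=2
4. enqueue(59): size=3
5. enqueue(75): size=4
6. dequeue(): size=3
7. enqueue(14): size=4
8. enqueue(62): size=5
9. enqueue(97): size=5=cap → OVERFLOW (fail)
10. enqueue(46): size=5=cap → OVERFLOW (fail)
11. enqueue(60): size=5=cap → OVERFLOW (fail)
12. enqueue(58): size=5=cap → OVERFLOW (fail)
13. enqueue(86): size=5=cap → OVERFLOW (fail)
14. enqueue(58): size=5=cap → OVERFLOW (fail)

Answer: 9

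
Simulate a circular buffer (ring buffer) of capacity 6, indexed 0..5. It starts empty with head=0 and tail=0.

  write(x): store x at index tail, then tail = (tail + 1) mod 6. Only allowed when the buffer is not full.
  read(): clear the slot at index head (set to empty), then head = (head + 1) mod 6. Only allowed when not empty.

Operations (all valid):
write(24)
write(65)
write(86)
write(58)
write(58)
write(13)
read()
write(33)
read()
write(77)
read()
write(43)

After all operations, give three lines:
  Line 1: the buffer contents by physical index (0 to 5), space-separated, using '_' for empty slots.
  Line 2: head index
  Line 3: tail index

write(24): buf=[24 _ _ _ _ _], head=0, tail=1, size=1
write(65): buf=[24 65 _ _ _ _], head=0, tail=2, size=2
write(86): buf=[24 65 86 _ _ _], head=0, tail=3, size=3
write(58): buf=[24 65 86 58 _ _], head=0, tail=4, size=4
write(58): buf=[24 65 86 58 58 _], head=0, tail=5, size=5
write(13): buf=[24 65 86 58 58 13], head=0, tail=0, size=6
read(): buf=[_ 65 86 58 58 13], head=1, tail=0, size=5
write(33): buf=[33 65 86 58 58 13], head=1, tail=1, size=6
read(): buf=[33 _ 86 58 58 13], head=2, tail=1, size=5
write(77): buf=[33 77 86 58 58 13], head=2, tail=2, size=6
read(): buf=[33 77 _ 58 58 13], head=3, tail=2, size=5
write(43): buf=[33 77 43 58 58 13], head=3, tail=3, size=6

Answer: 33 77 43 58 58 13
3
3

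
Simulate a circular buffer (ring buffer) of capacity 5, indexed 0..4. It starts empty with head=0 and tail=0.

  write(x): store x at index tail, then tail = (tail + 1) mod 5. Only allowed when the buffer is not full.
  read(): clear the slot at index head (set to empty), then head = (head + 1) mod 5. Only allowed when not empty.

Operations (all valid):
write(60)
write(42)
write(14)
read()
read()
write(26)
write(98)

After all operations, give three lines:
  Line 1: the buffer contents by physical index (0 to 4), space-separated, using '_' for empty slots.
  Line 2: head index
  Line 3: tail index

write(60): buf=[60 _ _ _ _], head=0, tail=1, size=1
write(42): buf=[60 42 _ _ _], head=0, tail=2, size=2
write(14): buf=[60 42 14 _ _], head=0, tail=3, size=3
read(): buf=[_ 42 14 _ _], head=1, tail=3, size=2
read(): buf=[_ _ 14 _ _], head=2, tail=3, size=1
write(26): buf=[_ _ 14 26 _], head=2, tail=4, size=2
write(98): buf=[_ _ 14 26 98], head=2, tail=0, size=3

Answer: _ _ 14 26 98
2
0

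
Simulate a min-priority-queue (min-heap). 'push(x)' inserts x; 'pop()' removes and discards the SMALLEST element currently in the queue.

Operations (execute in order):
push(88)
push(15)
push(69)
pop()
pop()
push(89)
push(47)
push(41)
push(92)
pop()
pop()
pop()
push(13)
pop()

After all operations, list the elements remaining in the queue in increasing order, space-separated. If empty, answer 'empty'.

Answer: 89 92

Derivation:
push(88): heap contents = [88]
push(15): heap contents = [15, 88]
push(69): heap contents = [15, 69, 88]
pop() → 15: heap contents = [69, 88]
pop() → 69: heap contents = [88]
push(89): heap contents = [88, 89]
push(47): heap contents = [47, 88, 89]
push(41): heap contents = [41, 47, 88, 89]
push(92): heap contents = [41, 47, 88, 89, 92]
pop() → 41: heap contents = [47, 88, 89, 92]
pop() → 47: heap contents = [88, 89, 92]
pop() → 88: heap contents = [89, 92]
push(13): heap contents = [13, 89, 92]
pop() → 13: heap contents = [89, 92]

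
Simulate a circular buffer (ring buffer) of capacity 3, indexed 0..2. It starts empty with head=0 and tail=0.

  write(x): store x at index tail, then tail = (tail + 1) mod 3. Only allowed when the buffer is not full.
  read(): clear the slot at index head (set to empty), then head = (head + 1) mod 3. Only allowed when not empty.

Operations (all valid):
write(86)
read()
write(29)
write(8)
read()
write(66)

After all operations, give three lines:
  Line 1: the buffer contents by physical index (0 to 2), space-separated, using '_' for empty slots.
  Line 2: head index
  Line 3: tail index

Answer: 66 _ 8
2
1

Derivation:
write(86): buf=[86 _ _], head=0, tail=1, size=1
read(): buf=[_ _ _], head=1, tail=1, size=0
write(29): buf=[_ 29 _], head=1, tail=2, size=1
write(8): buf=[_ 29 8], head=1, tail=0, size=2
read(): buf=[_ _ 8], head=2, tail=0, size=1
write(66): buf=[66 _ 8], head=2, tail=1, size=2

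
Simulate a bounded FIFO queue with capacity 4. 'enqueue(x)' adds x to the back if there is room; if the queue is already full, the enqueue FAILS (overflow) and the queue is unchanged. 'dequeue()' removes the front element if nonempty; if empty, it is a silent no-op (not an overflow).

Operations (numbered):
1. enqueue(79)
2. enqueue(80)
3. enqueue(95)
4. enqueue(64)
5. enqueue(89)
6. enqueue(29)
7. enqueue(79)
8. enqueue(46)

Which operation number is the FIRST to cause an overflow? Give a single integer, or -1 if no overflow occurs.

1. enqueue(79): size=1
2. enqueue(80): size=2
3. enqueue(95): size=3
4. enqueue(64): size=4
5. enqueue(89): size=4=cap → OVERFLOW (fail)
6. enqueue(29): size=4=cap → OVERFLOW (fail)
7. enqueue(79): size=4=cap → OVERFLOW (fail)
8. enqueue(46): size=4=cap → OVERFLOW (fail)

Answer: 5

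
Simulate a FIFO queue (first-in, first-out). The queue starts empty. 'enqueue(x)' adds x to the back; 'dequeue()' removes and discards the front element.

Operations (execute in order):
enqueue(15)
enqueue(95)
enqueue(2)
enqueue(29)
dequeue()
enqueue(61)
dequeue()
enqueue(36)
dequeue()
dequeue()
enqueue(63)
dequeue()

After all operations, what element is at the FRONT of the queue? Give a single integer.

Answer: 36

Derivation:
enqueue(15): queue = [15]
enqueue(95): queue = [15, 95]
enqueue(2): queue = [15, 95, 2]
enqueue(29): queue = [15, 95, 2, 29]
dequeue(): queue = [95, 2, 29]
enqueue(61): queue = [95, 2, 29, 61]
dequeue(): queue = [2, 29, 61]
enqueue(36): queue = [2, 29, 61, 36]
dequeue(): queue = [29, 61, 36]
dequeue(): queue = [61, 36]
enqueue(63): queue = [61, 36, 63]
dequeue(): queue = [36, 63]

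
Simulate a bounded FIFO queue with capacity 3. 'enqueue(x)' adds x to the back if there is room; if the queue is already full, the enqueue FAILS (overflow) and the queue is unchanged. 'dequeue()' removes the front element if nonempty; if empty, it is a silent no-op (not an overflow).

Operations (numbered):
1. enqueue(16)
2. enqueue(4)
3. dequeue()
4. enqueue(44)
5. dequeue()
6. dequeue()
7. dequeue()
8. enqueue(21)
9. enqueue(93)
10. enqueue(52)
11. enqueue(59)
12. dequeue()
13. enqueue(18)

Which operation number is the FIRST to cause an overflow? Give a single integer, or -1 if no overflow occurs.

1. enqueue(16): size=1
2. enqueue(4): size=2
3. dequeue(): size=1
4. enqueue(44): size=2
5. dequeue(): size=1
6. dequeue(): size=0
7. dequeue(): empty, no-op, size=0
8. enqueue(21): size=1
9. enqueue(93): size=2
10. enqueue(52): size=3
11. enqueue(59): size=3=cap → OVERFLOW (fail)
12. dequeue(): size=2
13. enqueue(18): size=3

Answer: 11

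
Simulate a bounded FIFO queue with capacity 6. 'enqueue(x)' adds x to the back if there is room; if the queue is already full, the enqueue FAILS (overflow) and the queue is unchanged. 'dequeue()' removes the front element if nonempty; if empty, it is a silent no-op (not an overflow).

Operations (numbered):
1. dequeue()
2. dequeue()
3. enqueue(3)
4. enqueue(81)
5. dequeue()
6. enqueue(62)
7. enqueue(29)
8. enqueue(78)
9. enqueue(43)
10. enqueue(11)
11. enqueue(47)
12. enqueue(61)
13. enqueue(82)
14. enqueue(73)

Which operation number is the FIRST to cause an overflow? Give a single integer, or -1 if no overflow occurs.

1. dequeue(): empty, no-op, size=0
2. dequeue(): empty, no-op, size=0
3. enqueue(3): size=1
4. enqueue(81): size=2
5. dequeue(): size=1
6. enqueue(62): size=2
7. enqueue(29): size=3
8. enqueue(78): size=4
9. enqueue(43): size=5
10. enqueue(11): size=6
11. enqueue(47): size=6=cap → OVERFLOW (fail)
12. enqueue(61): size=6=cap → OVERFLOW (fail)
13. enqueue(82): size=6=cap → OVERFLOW (fail)
14. enqueue(73): size=6=cap → OVERFLOW (fail)

Answer: 11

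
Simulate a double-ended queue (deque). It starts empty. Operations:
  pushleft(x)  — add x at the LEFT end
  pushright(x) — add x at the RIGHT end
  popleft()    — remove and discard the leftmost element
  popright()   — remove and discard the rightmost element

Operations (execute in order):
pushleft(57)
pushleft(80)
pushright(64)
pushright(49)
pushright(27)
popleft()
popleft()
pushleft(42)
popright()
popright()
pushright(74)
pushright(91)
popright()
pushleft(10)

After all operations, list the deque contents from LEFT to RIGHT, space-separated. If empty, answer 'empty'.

Answer: 10 42 64 74

Derivation:
pushleft(57): [57]
pushleft(80): [80, 57]
pushright(64): [80, 57, 64]
pushright(49): [80, 57, 64, 49]
pushright(27): [80, 57, 64, 49, 27]
popleft(): [57, 64, 49, 27]
popleft(): [64, 49, 27]
pushleft(42): [42, 64, 49, 27]
popright(): [42, 64, 49]
popright(): [42, 64]
pushright(74): [42, 64, 74]
pushright(91): [42, 64, 74, 91]
popright(): [42, 64, 74]
pushleft(10): [10, 42, 64, 74]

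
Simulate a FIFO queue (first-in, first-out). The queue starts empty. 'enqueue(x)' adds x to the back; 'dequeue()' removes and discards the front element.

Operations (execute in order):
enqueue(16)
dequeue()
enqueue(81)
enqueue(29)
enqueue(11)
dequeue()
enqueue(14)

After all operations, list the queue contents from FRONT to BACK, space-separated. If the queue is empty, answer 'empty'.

enqueue(16): [16]
dequeue(): []
enqueue(81): [81]
enqueue(29): [81, 29]
enqueue(11): [81, 29, 11]
dequeue(): [29, 11]
enqueue(14): [29, 11, 14]

Answer: 29 11 14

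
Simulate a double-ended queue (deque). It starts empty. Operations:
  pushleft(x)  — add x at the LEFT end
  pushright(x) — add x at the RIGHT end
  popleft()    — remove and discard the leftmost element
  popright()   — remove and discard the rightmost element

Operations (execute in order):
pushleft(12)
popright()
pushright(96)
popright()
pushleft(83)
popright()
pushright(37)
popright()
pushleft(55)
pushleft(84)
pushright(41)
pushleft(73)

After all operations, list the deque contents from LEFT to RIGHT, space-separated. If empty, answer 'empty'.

Answer: 73 84 55 41

Derivation:
pushleft(12): [12]
popright(): []
pushright(96): [96]
popright(): []
pushleft(83): [83]
popright(): []
pushright(37): [37]
popright(): []
pushleft(55): [55]
pushleft(84): [84, 55]
pushright(41): [84, 55, 41]
pushleft(73): [73, 84, 55, 41]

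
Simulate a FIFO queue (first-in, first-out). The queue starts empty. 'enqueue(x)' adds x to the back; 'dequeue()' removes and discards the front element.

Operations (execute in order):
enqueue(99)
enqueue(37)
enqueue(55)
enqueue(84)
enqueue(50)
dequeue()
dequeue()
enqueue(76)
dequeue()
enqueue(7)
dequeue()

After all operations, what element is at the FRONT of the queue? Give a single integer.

enqueue(99): queue = [99]
enqueue(37): queue = [99, 37]
enqueue(55): queue = [99, 37, 55]
enqueue(84): queue = [99, 37, 55, 84]
enqueue(50): queue = [99, 37, 55, 84, 50]
dequeue(): queue = [37, 55, 84, 50]
dequeue(): queue = [55, 84, 50]
enqueue(76): queue = [55, 84, 50, 76]
dequeue(): queue = [84, 50, 76]
enqueue(7): queue = [84, 50, 76, 7]
dequeue(): queue = [50, 76, 7]

Answer: 50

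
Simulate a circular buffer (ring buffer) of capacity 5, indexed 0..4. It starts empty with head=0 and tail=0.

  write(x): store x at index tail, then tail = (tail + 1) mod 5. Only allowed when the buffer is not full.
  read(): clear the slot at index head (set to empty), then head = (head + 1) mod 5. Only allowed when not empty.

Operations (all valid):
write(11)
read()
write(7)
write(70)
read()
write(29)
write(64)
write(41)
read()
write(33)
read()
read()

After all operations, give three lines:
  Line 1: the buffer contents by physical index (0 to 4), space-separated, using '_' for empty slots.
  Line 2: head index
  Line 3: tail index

Answer: 41 33 _ _ _
0
2

Derivation:
write(11): buf=[11 _ _ _ _], head=0, tail=1, size=1
read(): buf=[_ _ _ _ _], head=1, tail=1, size=0
write(7): buf=[_ 7 _ _ _], head=1, tail=2, size=1
write(70): buf=[_ 7 70 _ _], head=1, tail=3, size=2
read(): buf=[_ _ 70 _ _], head=2, tail=3, size=1
write(29): buf=[_ _ 70 29 _], head=2, tail=4, size=2
write(64): buf=[_ _ 70 29 64], head=2, tail=0, size=3
write(41): buf=[41 _ 70 29 64], head=2, tail=1, size=4
read(): buf=[41 _ _ 29 64], head=3, tail=1, size=3
write(33): buf=[41 33 _ 29 64], head=3, tail=2, size=4
read(): buf=[41 33 _ _ 64], head=4, tail=2, size=3
read(): buf=[41 33 _ _ _], head=0, tail=2, size=2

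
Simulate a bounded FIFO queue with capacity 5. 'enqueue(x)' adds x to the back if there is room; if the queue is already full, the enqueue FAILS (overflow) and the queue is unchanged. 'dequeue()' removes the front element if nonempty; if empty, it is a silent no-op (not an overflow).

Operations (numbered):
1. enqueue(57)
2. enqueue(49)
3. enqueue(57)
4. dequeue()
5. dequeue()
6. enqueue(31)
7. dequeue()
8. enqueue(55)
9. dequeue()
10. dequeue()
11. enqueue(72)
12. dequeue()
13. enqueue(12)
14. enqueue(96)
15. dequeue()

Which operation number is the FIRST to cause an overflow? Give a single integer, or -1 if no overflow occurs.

1. enqueue(57): size=1
2. enqueue(49): size=2
3. enqueue(57): size=3
4. dequeue(): size=2
5. dequeue(): size=1
6. enqueue(31): size=2
7. dequeue(): size=1
8. enqueue(55): size=2
9. dequeue(): size=1
10. dequeue(): size=0
11. enqueue(72): size=1
12. dequeue(): size=0
13. enqueue(12): size=1
14. enqueue(96): size=2
15. dequeue(): size=1

Answer: -1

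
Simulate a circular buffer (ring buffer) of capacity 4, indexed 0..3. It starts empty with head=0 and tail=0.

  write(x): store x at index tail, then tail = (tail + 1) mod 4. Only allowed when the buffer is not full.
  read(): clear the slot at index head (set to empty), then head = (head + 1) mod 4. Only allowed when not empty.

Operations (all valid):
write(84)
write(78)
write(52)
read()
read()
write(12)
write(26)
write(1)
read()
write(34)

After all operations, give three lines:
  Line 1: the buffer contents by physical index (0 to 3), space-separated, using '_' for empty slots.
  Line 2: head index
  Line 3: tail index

Answer: 26 1 34 12
3
3

Derivation:
write(84): buf=[84 _ _ _], head=0, tail=1, size=1
write(78): buf=[84 78 _ _], head=0, tail=2, size=2
write(52): buf=[84 78 52 _], head=0, tail=3, size=3
read(): buf=[_ 78 52 _], head=1, tail=3, size=2
read(): buf=[_ _ 52 _], head=2, tail=3, size=1
write(12): buf=[_ _ 52 12], head=2, tail=0, size=2
write(26): buf=[26 _ 52 12], head=2, tail=1, size=3
write(1): buf=[26 1 52 12], head=2, tail=2, size=4
read(): buf=[26 1 _ 12], head=3, tail=2, size=3
write(34): buf=[26 1 34 12], head=3, tail=3, size=4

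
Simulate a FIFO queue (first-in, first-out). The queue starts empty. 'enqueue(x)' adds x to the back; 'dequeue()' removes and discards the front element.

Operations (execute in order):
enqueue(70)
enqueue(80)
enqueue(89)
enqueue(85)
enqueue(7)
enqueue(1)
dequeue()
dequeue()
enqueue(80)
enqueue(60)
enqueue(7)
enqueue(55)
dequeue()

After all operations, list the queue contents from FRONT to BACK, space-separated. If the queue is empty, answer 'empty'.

enqueue(70): [70]
enqueue(80): [70, 80]
enqueue(89): [70, 80, 89]
enqueue(85): [70, 80, 89, 85]
enqueue(7): [70, 80, 89, 85, 7]
enqueue(1): [70, 80, 89, 85, 7, 1]
dequeue(): [80, 89, 85, 7, 1]
dequeue(): [89, 85, 7, 1]
enqueue(80): [89, 85, 7, 1, 80]
enqueue(60): [89, 85, 7, 1, 80, 60]
enqueue(7): [89, 85, 7, 1, 80, 60, 7]
enqueue(55): [89, 85, 7, 1, 80, 60, 7, 55]
dequeue(): [85, 7, 1, 80, 60, 7, 55]

Answer: 85 7 1 80 60 7 55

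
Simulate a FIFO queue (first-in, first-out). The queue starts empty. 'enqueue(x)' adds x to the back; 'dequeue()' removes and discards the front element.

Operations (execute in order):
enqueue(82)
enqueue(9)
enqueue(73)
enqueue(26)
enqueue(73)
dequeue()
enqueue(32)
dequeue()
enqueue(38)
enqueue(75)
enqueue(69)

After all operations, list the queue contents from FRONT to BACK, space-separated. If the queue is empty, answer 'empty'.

enqueue(82): [82]
enqueue(9): [82, 9]
enqueue(73): [82, 9, 73]
enqueue(26): [82, 9, 73, 26]
enqueue(73): [82, 9, 73, 26, 73]
dequeue(): [9, 73, 26, 73]
enqueue(32): [9, 73, 26, 73, 32]
dequeue(): [73, 26, 73, 32]
enqueue(38): [73, 26, 73, 32, 38]
enqueue(75): [73, 26, 73, 32, 38, 75]
enqueue(69): [73, 26, 73, 32, 38, 75, 69]

Answer: 73 26 73 32 38 75 69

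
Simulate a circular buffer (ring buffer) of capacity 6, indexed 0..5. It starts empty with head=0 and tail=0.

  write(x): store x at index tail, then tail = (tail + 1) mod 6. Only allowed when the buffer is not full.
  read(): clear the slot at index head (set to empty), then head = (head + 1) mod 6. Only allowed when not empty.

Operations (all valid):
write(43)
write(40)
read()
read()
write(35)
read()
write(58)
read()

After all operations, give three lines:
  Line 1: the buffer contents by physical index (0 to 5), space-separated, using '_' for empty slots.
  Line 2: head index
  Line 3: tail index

Answer: _ _ _ _ _ _
4
4

Derivation:
write(43): buf=[43 _ _ _ _ _], head=0, tail=1, size=1
write(40): buf=[43 40 _ _ _ _], head=0, tail=2, size=2
read(): buf=[_ 40 _ _ _ _], head=1, tail=2, size=1
read(): buf=[_ _ _ _ _ _], head=2, tail=2, size=0
write(35): buf=[_ _ 35 _ _ _], head=2, tail=3, size=1
read(): buf=[_ _ _ _ _ _], head=3, tail=3, size=0
write(58): buf=[_ _ _ 58 _ _], head=3, tail=4, size=1
read(): buf=[_ _ _ _ _ _], head=4, tail=4, size=0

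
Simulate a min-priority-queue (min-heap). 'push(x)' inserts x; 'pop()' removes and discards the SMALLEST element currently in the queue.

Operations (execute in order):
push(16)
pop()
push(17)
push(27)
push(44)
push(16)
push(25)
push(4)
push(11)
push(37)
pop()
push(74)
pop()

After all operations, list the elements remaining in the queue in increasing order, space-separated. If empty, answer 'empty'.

push(16): heap contents = [16]
pop() → 16: heap contents = []
push(17): heap contents = [17]
push(27): heap contents = [17, 27]
push(44): heap contents = [17, 27, 44]
push(16): heap contents = [16, 17, 27, 44]
push(25): heap contents = [16, 17, 25, 27, 44]
push(4): heap contents = [4, 16, 17, 25, 27, 44]
push(11): heap contents = [4, 11, 16, 17, 25, 27, 44]
push(37): heap contents = [4, 11, 16, 17, 25, 27, 37, 44]
pop() → 4: heap contents = [11, 16, 17, 25, 27, 37, 44]
push(74): heap contents = [11, 16, 17, 25, 27, 37, 44, 74]
pop() → 11: heap contents = [16, 17, 25, 27, 37, 44, 74]

Answer: 16 17 25 27 37 44 74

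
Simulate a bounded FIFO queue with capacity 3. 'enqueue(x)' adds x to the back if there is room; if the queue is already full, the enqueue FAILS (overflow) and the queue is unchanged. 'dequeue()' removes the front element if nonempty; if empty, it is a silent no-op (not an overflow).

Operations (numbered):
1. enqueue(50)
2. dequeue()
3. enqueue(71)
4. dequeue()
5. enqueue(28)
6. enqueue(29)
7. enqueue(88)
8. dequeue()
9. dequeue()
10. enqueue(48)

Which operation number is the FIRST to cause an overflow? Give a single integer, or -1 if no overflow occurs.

1. enqueue(50): size=1
2. dequeue(): size=0
3. enqueue(71): size=1
4. dequeue(): size=0
5. enqueue(28): size=1
6. enqueue(29): size=2
7. enqueue(88): size=3
8. dequeue(): size=2
9. dequeue(): size=1
10. enqueue(48): size=2

Answer: -1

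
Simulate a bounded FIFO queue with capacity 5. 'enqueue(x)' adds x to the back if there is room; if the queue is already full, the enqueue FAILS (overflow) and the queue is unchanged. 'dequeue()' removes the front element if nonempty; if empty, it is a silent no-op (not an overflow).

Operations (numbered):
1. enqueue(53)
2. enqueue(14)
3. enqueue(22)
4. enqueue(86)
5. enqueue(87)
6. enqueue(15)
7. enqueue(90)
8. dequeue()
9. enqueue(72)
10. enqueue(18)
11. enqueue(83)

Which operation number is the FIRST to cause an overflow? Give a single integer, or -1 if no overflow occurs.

1. enqueue(53): size=1
2. enqueue(14): size=2
3. enqueue(22): size=3
4. enqueue(86): size=4
5. enqueue(87): size=5
6. enqueue(15): size=5=cap → OVERFLOW (fail)
7. enqueue(90): size=5=cap → OVERFLOW (fail)
8. dequeue(): size=4
9. enqueue(72): size=5
10. enqueue(18): size=5=cap → OVERFLOW (fail)
11. enqueue(83): size=5=cap → OVERFLOW (fail)

Answer: 6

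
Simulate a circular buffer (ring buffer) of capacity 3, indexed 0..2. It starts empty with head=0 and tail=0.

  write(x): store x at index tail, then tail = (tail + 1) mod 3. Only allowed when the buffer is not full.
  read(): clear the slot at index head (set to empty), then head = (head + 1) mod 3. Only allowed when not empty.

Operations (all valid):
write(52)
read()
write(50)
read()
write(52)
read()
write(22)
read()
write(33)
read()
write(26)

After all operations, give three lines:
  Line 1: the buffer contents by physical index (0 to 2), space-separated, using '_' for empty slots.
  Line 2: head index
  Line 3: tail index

write(52): buf=[52 _ _], head=0, tail=1, size=1
read(): buf=[_ _ _], head=1, tail=1, size=0
write(50): buf=[_ 50 _], head=1, tail=2, size=1
read(): buf=[_ _ _], head=2, tail=2, size=0
write(52): buf=[_ _ 52], head=2, tail=0, size=1
read(): buf=[_ _ _], head=0, tail=0, size=0
write(22): buf=[22 _ _], head=0, tail=1, size=1
read(): buf=[_ _ _], head=1, tail=1, size=0
write(33): buf=[_ 33 _], head=1, tail=2, size=1
read(): buf=[_ _ _], head=2, tail=2, size=0
write(26): buf=[_ _ 26], head=2, tail=0, size=1

Answer: _ _ 26
2
0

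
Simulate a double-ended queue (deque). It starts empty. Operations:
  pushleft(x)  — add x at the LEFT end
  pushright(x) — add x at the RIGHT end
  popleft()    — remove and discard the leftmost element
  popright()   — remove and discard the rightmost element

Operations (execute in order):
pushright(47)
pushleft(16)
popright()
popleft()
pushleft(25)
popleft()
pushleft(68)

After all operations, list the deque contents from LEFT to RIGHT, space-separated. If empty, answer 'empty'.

Answer: 68

Derivation:
pushright(47): [47]
pushleft(16): [16, 47]
popright(): [16]
popleft(): []
pushleft(25): [25]
popleft(): []
pushleft(68): [68]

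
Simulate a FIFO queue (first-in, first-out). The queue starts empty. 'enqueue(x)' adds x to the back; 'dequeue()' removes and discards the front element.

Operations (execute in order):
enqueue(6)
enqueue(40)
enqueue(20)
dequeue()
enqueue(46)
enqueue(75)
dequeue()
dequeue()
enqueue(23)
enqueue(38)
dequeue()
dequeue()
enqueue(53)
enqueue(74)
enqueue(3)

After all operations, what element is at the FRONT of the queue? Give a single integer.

enqueue(6): queue = [6]
enqueue(40): queue = [6, 40]
enqueue(20): queue = [6, 40, 20]
dequeue(): queue = [40, 20]
enqueue(46): queue = [40, 20, 46]
enqueue(75): queue = [40, 20, 46, 75]
dequeue(): queue = [20, 46, 75]
dequeue(): queue = [46, 75]
enqueue(23): queue = [46, 75, 23]
enqueue(38): queue = [46, 75, 23, 38]
dequeue(): queue = [75, 23, 38]
dequeue(): queue = [23, 38]
enqueue(53): queue = [23, 38, 53]
enqueue(74): queue = [23, 38, 53, 74]
enqueue(3): queue = [23, 38, 53, 74, 3]

Answer: 23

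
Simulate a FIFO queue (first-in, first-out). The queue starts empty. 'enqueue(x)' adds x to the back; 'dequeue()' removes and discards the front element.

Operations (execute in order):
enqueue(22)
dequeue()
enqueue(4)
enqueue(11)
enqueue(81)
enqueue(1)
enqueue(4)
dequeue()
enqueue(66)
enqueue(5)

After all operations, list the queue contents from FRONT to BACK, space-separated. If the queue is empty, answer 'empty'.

enqueue(22): [22]
dequeue(): []
enqueue(4): [4]
enqueue(11): [4, 11]
enqueue(81): [4, 11, 81]
enqueue(1): [4, 11, 81, 1]
enqueue(4): [4, 11, 81, 1, 4]
dequeue(): [11, 81, 1, 4]
enqueue(66): [11, 81, 1, 4, 66]
enqueue(5): [11, 81, 1, 4, 66, 5]

Answer: 11 81 1 4 66 5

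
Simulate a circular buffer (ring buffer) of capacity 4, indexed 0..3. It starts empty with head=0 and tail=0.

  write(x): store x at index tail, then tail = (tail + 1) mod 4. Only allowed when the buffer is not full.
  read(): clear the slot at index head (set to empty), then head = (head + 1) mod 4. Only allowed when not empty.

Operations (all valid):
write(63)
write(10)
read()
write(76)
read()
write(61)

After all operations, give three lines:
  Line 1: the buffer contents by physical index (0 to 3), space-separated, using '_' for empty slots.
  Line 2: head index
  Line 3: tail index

Answer: _ _ 76 61
2
0

Derivation:
write(63): buf=[63 _ _ _], head=0, tail=1, size=1
write(10): buf=[63 10 _ _], head=0, tail=2, size=2
read(): buf=[_ 10 _ _], head=1, tail=2, size=1
write(76): buf=[_ 10 76 _], head=1, tail=3, size=2
read(): buf=[_ _ 76 _], head=2, tail=3, size=1
write(61): buf=[_ _ 76 61], head=2, tail=0, size=2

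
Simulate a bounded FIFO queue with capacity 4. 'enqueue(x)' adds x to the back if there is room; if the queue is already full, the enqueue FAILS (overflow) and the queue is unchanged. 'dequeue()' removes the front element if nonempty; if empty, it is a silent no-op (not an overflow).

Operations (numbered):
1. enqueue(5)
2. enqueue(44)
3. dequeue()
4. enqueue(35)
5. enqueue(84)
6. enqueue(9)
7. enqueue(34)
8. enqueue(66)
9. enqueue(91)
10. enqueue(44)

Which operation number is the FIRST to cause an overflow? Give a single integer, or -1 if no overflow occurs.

1. enqueue(5): size=1
2. enqueue(44): size=2
3. dequeue(): size=1
4. enqueue(35): size=2
5. enqueue(84): size=3
6. enqueue(9): size=4
7. enqueue(34): size=4=cap → OVERFLOW (fail)
8. enqueue(66): size=4=cap → OVERFLOW (fail)
9. enqueue(91): size=4=cap → OVERFLOW (fail)
10. enqueue(44): size=4=cap → OVERFLOW (fail)

Answer: 7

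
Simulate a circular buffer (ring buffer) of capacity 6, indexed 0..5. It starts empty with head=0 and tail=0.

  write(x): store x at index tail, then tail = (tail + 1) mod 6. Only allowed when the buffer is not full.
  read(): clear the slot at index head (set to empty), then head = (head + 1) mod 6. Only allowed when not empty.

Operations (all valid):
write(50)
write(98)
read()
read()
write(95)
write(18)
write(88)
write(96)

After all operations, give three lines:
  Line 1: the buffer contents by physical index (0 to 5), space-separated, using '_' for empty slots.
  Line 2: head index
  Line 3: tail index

Answer: _ _ 95 18 88 96
2
0

Derivation:
write(50): buf=[50 _ _ _ _ _], head=0, tail=1, size=1
write(98): buf=[50 98 _ _ _ _], head=0, tail=2, size=2
read(): buf=[_ 98 _ _ _ _], head=1, tail=2, size=1
read(): buf=[_ _ _ _ _ _], head=2, tail=2, size=0
write(95): buf=[_ _ 95 _ _ _], head=2, tail=3, size=1
write(18): buf=[_ _ 95 18 _ _], head=2, tail=4, size=2
write(88): buf=[_ _ 95 18 88 _], head=2, tail=5, size=3
write(96): buf=[_ _ 95 18 88 96], head=2, tail=0, size=4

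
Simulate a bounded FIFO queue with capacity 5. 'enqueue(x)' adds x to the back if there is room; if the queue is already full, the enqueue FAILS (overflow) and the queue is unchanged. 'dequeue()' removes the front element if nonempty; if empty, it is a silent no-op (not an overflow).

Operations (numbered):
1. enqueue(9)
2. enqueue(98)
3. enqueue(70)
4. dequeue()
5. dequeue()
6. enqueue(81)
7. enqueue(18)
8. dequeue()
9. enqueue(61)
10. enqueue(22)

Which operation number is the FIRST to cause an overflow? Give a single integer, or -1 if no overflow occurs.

Answer: -1

Derivation:
1. enqueue(9): size=1
2. enqueue(98): size=2
3. enqueue(70): size=3
4. dequeue(): size=2
5. dequeue(): size=1
6. enqueue(81): size=2
7. enqueue(18): size=3
8. dequeue(): size=2
9. enqueue(61): size=3
10. enqueue(22): size=4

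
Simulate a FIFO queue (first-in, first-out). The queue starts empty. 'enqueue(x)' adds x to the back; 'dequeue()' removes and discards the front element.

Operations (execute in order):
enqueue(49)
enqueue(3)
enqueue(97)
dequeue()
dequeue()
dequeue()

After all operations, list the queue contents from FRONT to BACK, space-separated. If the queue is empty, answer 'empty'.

enqueue(49): [49]
enqueue(3): [49, 3]
enqueue(97): [49, 3, 97]
dequeue(): [3, 97]
dequeue(): [97]
dequeue(): []

Answer: empty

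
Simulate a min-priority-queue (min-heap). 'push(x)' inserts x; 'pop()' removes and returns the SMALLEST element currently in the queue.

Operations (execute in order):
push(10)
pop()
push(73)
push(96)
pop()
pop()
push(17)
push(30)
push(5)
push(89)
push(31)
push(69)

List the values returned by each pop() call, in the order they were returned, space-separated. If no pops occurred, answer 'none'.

push(10): heap contents = [10]
pop() → 10: heap contents = []
push(73): heap contents = [73]
push(96): heap contents = [73, 96]
pop() → 73: heap contents = [96]
pop() → 96: heap contents = []
push(17): heap contents = [17]
push(30): heap contents = [17, 30]
push(5): heap contents = [5, 17, 30]
push(89): heap contents = [5, 17, 30, 89]
push(31): heap contents = [5, 17, 30, 31, 89]
push(69): heap contents = [5, 17, 30, 31, 69, 89]

Answer: 10 73 96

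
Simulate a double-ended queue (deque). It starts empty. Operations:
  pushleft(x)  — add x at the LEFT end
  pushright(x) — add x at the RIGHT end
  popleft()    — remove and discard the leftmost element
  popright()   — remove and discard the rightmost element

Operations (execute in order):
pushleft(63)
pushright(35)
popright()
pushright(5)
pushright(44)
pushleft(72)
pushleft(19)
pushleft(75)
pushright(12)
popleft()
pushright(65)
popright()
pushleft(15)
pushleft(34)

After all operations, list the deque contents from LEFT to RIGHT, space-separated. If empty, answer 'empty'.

pushleft(63): [63]
pushright(35): [63, 35]
popright(): [63]
pushright(5): [63, 5]
pushright(44): [63, 5, 44]
pushleft(72): [72, 63, 5, 44]
pushleft(19): [19, 72, 63, 5, 44]
pushleft(75): [75, 19, 72, 63, 5, 44]
pushright(12): [75, 19, 72, 63, 5, 44, 12]
popleft(): [19, 72, 63, 5, 44, 12]
pushright(65): [19, 72, 63, 5, 44, 12, 65]
popright(): [19, 72, 63, 5, 44, 12]
pushleft(15): [15, 19, 72, 63, 5, 44, 12]
pushleft(34): [34, 15, 19, 72, 63, 5, 44, 12]

Answer: 34 15 19 72 63 5 44 12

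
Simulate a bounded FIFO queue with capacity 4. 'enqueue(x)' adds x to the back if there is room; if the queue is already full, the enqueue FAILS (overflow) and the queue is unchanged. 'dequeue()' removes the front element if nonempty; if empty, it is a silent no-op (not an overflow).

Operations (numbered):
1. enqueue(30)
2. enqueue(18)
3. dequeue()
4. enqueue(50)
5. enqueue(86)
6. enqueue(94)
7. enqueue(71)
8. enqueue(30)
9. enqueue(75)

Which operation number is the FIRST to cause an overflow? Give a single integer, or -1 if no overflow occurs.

Answer: 7

Derivation:
1. enqueue(30): size=1
2. enqueue(18): size=2
3. dequeue(): size=1
4. enqueue(50): size=2
5. enqueue(86): size=3
6. enqueue(94): size=4
7. enqueue(71): size=4=cap → OVERFLOW (fail)
8. enqueue(30): size=4=cap → OVERFLOW (fail)
9. enqueue(75): size=4=cap → OVERFLOW (fail)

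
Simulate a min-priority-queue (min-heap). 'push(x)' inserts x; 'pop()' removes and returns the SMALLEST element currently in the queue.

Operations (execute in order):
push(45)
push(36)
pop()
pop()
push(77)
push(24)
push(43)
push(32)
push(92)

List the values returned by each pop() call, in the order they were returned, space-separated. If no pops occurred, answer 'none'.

push(45): heap contents = [45]
push(36): heap contents = [36, 45]
pop() → 36: heap contents = [45]
pop() → 45: heap contents = []
push(77): heap contents = [77]
push(24): heap contents = [24, 77]
push(43): heap contents = [24, 43, 77]
push(32): heap contents = [24, 32, 43, 77]
push(92): heap contents = [24, 32, 43, 77, 92]

Answer: 36 45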